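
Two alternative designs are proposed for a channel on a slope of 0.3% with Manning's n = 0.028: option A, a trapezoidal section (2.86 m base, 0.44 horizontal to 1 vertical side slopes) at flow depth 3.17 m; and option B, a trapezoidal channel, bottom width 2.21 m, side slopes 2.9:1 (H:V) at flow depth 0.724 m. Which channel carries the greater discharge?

Channel A: With bottom width b = 2.86 m and side slope z = 0.44: A = (b + zy)y = (2.86 + 0.44×3.17)×3.17 = 13.49 m²; P = b + 2y√(1+z²) = 2.86 + 2×3.17×1.093 = 9.787 m. Hydraulic radius R = A/P = 13.49/9.787 = 1.378 m. Q_A = (1/0.028)·13.49·1.378^(2/3)·√0.003 = 32.67 m³/s.
Channel B: With bottom width b = 2.21 m and side slope z = 2.9: A = (b + zy)y = (2.21 + 2.9×0.724)×0.724 = 3.12 m²; P = b + 2y√(1+z²) = 2.21 + 2×0.724×3.068 = 6.652 m. Hydraulic radius R = A/P = 3.12/6.652 = 0.4691 m. Q_B = (1/0.028)·3.12·0.4691^(2/3)·√0.003 = 3.685 m³/s.
Q_A = 32.67 m³/s vs Q_B = 3.685 m³/s, so channel A carries more.

channel A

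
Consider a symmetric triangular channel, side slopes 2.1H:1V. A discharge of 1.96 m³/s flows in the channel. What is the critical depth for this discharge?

y_c = 0.708 m

At critical depth, Q² T / (g A³) = 1, i.e. A³/T = Q²/g = 1.96²/9.81 = 0.3916.
Try y = 0.877 m: A³/T = 1.144 — too large.
Try y = 0.708 m: A³/T = 0.3923 — close enough.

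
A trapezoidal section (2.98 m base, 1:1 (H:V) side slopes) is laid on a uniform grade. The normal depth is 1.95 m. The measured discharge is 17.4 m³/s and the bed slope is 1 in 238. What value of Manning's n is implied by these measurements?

n = 0.0389

With bottom width b = 2.98 m and side slope z = 1: A = (b + zy)y = (2.98 + 1×1.95)×1.95 = 9.613 m²; P = b + 2y√(1+z²) = 2.98 + 2×1.95×1.414 = 8.495 m.
Hydraulic radius R = A/P = 9.613/8.495 = 1.132 m.
Rearranging Manning's equation: n = (1/Q) A R^(2/3) S^(1/2) = (1/17.4) × 9.613 × 1.132^(2/3) × √0.004202 = 0.0389.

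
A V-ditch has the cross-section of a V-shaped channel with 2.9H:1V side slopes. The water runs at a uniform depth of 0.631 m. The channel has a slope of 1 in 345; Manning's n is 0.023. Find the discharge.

Q = 1.21 m³/s

For a triangular section with side slope z = 2.9: A = zy² = 2.9×0.631² = 1.155 m²; P = 2y√(1+z²) = 2×0.631×3.068 = 3.871 m.
Hydraulic radius R = A/P = 1.155/3.871 = 0.2983 m.
Manning's equation: Q = (1/n) A R^(2/3) S^(1/2) = (1/0.023) × 1.155 × 0.2983^(2/3) × 0.002899^(1/2) = 1.21 m³/s.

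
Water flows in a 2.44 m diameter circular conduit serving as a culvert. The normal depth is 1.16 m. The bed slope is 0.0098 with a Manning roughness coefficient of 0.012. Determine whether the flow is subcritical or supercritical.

For a circular section of diameter D = 2.44 m at depth y = 1.16 m, the central angle is θ = 2 arccos(1 − 2y/D) = 3.043 rad. Then A = (D²/8)(θ − sin θ) = 2.192 m² and P = Dθ/2 = 3.713 m.
Hydraulic radius R = A/P = 2.192/3.713 = 0.5903 m.
V = (1/n) R^(2/3) √S = (1/0.012) × 0.5903^(2/3) × √0.0098 = 5.805 m/s. Hydraulic depth D_h = A/T = 2.192/2.437 = 0.8993 m.
Froude number Fr = V/√(g·D_h) = 5.805/√(9.81×0.8993) = 1.95, which is greater than 1, so the flow is supercritical.

supercritical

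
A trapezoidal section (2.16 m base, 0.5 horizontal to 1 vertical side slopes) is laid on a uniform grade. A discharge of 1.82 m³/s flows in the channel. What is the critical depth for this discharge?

At critical depth, Q² T / (g A³) = 1, i.e. A³/T = Q²/g = 1.82²/9.81 = 0.3377.
At y = 0.349 m: A³/T = 0.2156 — too small.
At y = 0.478 m: A³/T = 0.5716 — too large.
At y = 0.404 m: A³/T = 0.3389 — ≈ 0.3377.

y_c = 0.404 m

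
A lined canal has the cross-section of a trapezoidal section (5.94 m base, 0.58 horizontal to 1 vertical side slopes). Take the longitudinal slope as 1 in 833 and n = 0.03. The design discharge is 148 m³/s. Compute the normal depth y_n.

y_n = 6.41 m

Manning's equation rearranged: A R^(2/3) = nQ / (1·√S) = 0.03 × 148 / (√0.0012) = 128.1.
Try y = 4.48 m: A R^(2/3) = 67.56 — short.
Try y = 6.41 m: A R^(2/3) = 128.3 — close enough.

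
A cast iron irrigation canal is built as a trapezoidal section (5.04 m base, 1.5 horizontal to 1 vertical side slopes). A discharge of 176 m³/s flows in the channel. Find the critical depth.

At critical depth, Q² T / (g A³) = 1, i.e. A³/T = Q²/g = 176²/9.81 = 3158.
At y = 2.7 m: A³/T = 1125 — too small.
At y = 4.31 m: A³/T = 6785 — too large.
At y = 3.54 m: A³/T = 3141 — matches.

y_c = 3.54 m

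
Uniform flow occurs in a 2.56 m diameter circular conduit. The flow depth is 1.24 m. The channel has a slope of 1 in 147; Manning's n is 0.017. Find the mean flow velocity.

V = 3.55 m/s

For a circular section of diameter D = 2.56 m at depth y = 1.24 m, the central angle is θ = 2 arccos(1 − 2y/D) = 3.079 rad. Then A = (D²/8)(θ − sin θ) = 2.471 m² and P = Dθ/2 = 3.941 m.
Hydraulic radius R = A/P = 2.471/3.941 = 0.627 m.
From Manning's equation, V = (1/n) R^(2/3) S^(1/2) = (1/0.017) × 0.627^(2/3) × 0.006803^(1/2) = 3.55 m/s.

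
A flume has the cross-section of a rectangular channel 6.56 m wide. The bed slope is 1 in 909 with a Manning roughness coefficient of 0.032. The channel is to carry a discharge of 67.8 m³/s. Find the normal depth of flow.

Manning's equation rearranged: A R^(2/3) = nQ / (1·√S) = 0.032 × 67.8 / (√0.0011) = 65.41.
Trying y = 4.71 m: A R^(2/3) = 47.95 — too small.
Trying y = 6.03 m: A R^(2/3) = 65.37 — close enough.

y_n = 6.03 m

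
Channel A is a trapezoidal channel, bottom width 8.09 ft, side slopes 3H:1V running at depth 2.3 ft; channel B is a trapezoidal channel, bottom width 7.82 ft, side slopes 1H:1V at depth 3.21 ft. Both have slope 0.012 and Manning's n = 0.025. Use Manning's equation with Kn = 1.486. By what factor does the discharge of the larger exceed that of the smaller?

1.27

Channel A: With bottom width b = 8.09 ft and side slope z = 3: A = (b + zy)y = (8.09 + 3×2.3)×2.3 = 34.48 ft²; P = b + 2y√(1+z²) = 8.09 + 2×2.3×3.162 = 22.64 ft. Hydraulic radius R = A/P = 34.48/22.64 = 1.523 ft. Q_A = (1.486/0.025)·34.48·1.523^(2/3)·√0.012 = 297.2 ft³/s.
Channel B: With bottom width b = 7.82 ft and side slope z = 1: A = (b + zy)y = (7.82 + 1×3.21)×3.21 = 35.41 ft²; P = b + 2y√(1+z²) = 7.82 + 2×3.21×1.414 = 16.9 ft. Hydraulic radius R = A/P = 35.41/16.9 = 2.095 ft. Q_B = (1.486/0.025)·35.41·2.095^(2/3)·√0.012 = 377.5 ft³/s.
The larger discharge is 377.5 ft³/s and the smaller is 297.2 ft³/s; the ratio is 1.27.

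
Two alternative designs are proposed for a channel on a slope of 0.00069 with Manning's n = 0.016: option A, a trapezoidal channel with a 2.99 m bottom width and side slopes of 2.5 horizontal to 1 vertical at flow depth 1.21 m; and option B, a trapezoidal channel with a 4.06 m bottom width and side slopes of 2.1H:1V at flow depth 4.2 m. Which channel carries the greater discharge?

channel B

Channel A: With bottom width b = 2.99 m and side slope z = 2.5: A = (b + zy)y = (2.99 + 2.5×1.21)×1.21 = 7.278 m²; P = b + 2y√(1+z²) = 2.99 + 2×1.21×2.693 = 9.506 m. Hydraulic radius R = A/P = 7.278/9.506 = 0.7656 m. Q_A = (1/0.016)·7.278·0.7656^(2/3)·√0.00069 = 10 m³/s.
Channel B: With bottom width b = 4.06 m and side slope z = 2.1: A = (b + zy)y = (4.06 + 2.1×4.2)×4.2 = 54.1 m²; P = b + 2y√(1+z²) = 4.06 + 2×4.2×2.326 = 23.6 m. Hydraulic radius R = A/P = 54.1/23.6 = 2.292 m. Q_B = (1/0.016)·54.1·2.292^(2/3)·√0.00069 = 154.4 m³/s.
Q_A = 10 m³/s vs Q_B = 154.4 m³/s, so channel B carries more.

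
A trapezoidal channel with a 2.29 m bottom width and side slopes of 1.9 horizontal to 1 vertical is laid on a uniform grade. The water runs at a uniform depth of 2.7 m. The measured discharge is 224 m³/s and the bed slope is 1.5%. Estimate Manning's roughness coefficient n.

With bottom width b = 2.29 m and side slope z = 1.9: A = (b + zy)y = (2.29 + 1.9×2.7)×2.7 = 20.03 m²; P = b + 2y√(1+z²) = 2.29 + 2×2.7×2.147 = 13.88 m.
Hydraulic radius R = A/P = 20.03/13.88 = 1.443 m.
Rearranging Manning's equation: n = (1/Q) A R^(2/3) S^(1/2) = (1/224) × 20.03 × 1.443^(2/3) × √0.015 = 0.014.

n = 0.014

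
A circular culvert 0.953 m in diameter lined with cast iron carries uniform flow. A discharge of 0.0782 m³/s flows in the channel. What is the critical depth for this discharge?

At critical depth, Q² T / (g A³) = 1, i.e. A³/T = Q²/g = 0.0782²/9.81 = 0.0006234.
At y = 0.108 m: A³/T = 0.0001468 — low.
At y = 0.18 m: A³/T = 0.001098 — high.
At y = 0.156 m: A³/T = 0.0006259 — matches.

y_c = 0.156 m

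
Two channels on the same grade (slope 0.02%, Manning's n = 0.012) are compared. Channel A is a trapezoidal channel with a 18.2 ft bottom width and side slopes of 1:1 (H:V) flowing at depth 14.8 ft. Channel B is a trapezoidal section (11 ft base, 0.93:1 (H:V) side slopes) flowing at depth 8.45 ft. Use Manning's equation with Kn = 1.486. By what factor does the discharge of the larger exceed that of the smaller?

4.43

Channel A: With bottom width b = 18.2 ft and side slope z = 1: A = (b + zy)y = (18.2 + 1×14.8)×14.8 = 488.4 ft²; P = b + 2y√(1+z²) = 18.2 + 2×14.8×1.414 = 60.06 ft. Hydraulic radius R = A/P = 488.4/60.06 = 8.132 ft. Q_A = (1.486/0.012)·488.4·8.132^(2/3)·√0.0002 = 3459 ft³/s.
Channel B: With bottom width b = 11 ft and side slope z = 0.93: A = (b + zy)y = (11 + 0.93×8.45)×8.45 = 159.4 ft²; P = b + 2y√(1+z²) = 11 + 2×8.45×1.366 = 34.08 ft. Hydraulic radius R = A/P = 159.4/34.08 = 4.676 ft. Q_B = (1.486/0.012)·159.4·4.676^(2/3)·√0.0002 = 780.4 ft³/s.
The larger discharge is 3459 ft³/s and the smaller is 780.4 ft³/s; the ratio is 4.43.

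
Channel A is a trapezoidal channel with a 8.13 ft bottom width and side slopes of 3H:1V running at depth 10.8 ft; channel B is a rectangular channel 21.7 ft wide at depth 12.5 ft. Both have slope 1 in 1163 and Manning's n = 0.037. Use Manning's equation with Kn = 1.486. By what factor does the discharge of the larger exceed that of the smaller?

1.6

Channel A: With bottom width b = 8.13 ft and side slope z = 3: A = (b + zy)y = (8.13 + 3×10.8)×10.8 = 437.7 ft²; P = b + 2y√(1+z²) = 8.13 + 2×10.8×3.162 = 76.44 ft. Hydraulic radius R = A/P = 437.7/76.44 = 5.727 ft. Q_A = (1.486/0.037)·437.7·5.727^(2/3)·√0.0008598 = 1650 ft³/s.
Channel B: Flow area A = b·y = 21.7 × 12.5 = 271.2 ft². Wetted perimeter P = b + 2y = 21.7 + 2×12.5 = 46.7 ft. Hydraulic radius R = A/P = 271.2/46.7 = 5.808 ft. Q_B = (1.486/0.037)·271.2·5.808^(2/3)·√0.0008598 = 1032 ft³/s.
The larger discharge is 1650 ft³/s and the smaller is 1032 ft³/s; the ratio is 1.6.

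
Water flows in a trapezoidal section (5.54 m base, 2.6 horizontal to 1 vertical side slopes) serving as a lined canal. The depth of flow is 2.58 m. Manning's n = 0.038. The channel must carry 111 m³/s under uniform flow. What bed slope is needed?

With bottom width b = 5.54 m and side slope z = 2.6: A = (b + zy)y = (5.54 + 2.6×2.58)×2.58 = 31.6 m²; P = b + 2y√(1+z²) = 5.54 + 2×2.58×2.786 = 19.91 m.
Hydraulic radius R = A/P = 31.6/19.91 = 1.587 m.
From Manning's equation, S = [nQ / (1 A R^(2/3))]² = [0.038 × 111 / (1 × 31.6 × 1.587^(2/3))]² = 0.00963.

S = 0.00963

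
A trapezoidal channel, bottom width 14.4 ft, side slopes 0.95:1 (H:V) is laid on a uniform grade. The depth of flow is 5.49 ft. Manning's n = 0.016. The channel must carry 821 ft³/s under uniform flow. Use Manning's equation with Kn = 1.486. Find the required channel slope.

With bottom width b = 14.4 ft and side slope z = 0.95: A = (b + zy)y = (14.4 + 0.95×5.49)×5.49 = 107.7 ft²; P = b + 2y√(1+z²) = 14.4 + 2×5.49×1.379 = 29.54 ft.
Hydraulic radius R = A/P = 107.7/29.54 = 3.645 ft.
From Manning's equation, S = [nQ / (1.486 A R^(2/3))]² = [0.016 × 821 / (1.486 × 107.7 × 3.645^(2/3))]² = 0.0012.

S = 0.0012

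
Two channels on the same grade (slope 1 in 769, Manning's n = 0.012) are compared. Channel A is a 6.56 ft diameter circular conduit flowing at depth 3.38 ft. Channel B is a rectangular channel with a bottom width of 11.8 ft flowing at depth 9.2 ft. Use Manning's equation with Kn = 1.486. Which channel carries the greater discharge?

Channel A: For a circular section of diameter D = 6.56 ft at depth y = 3.38 ft, the central angle is θ = 2 arccos(1 − 2y/D) = 3.203 rad. Then A = (D²/8)(θ − sin θ) = 17.56 ft² and P = Dθ/2 = 10.5 ft. Hydraulic radius R = A/P = 17.56/10.5 = 1.671 ft. Q_A = (1.486/0.012)·17.56·1.671^(2/3)·√0.0013 = 110.4 ft³/s.
Channel B: Flow area A = b·y = 11.8 × 9.2 = 108.6 ft². Wetted perimeter P = b + 2y = 11.8 + 2×9.2 = 30.2 ft. Hydraulic radius R = A/P = 108.6/30.2 = 3.595 ft. Q_B = (1.486/0.012)·108.6·3.595^(2/3)·√0.0013 = 1138 ft³/s.
Q_A = 110.4 ft³/s vs Q_B = 1138 ft³/s, so channel B carries more.

channel B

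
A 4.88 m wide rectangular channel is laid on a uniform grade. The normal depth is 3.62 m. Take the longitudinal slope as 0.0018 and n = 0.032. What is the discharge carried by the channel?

Q = 30.1 m³/s

Flow area A = b·y = 4.88 × 3.62 = 17.67 m². Wetted perimeter P = b + 2y = 4.88 + 2×3.62 = 12.12 m.
Hydraulic radius R = A/P = 17.67/12.12 = 1.458 m.
Manning's equation: Q = (1/n) A R^(2/3) S^(1/2) = (1/0.032) × 17.67 × 1.458^(2/3) × 0.0018^(1/2) = 30.1 m³/s.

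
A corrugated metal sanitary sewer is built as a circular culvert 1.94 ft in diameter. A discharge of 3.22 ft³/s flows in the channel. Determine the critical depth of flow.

At critical depth, Q² T / (g A³) = 1, i.e. A³/T = Q²/g = 3.22²/32.2 = 0.322.
At y = 0.69 ft: A³/T = 0.4506 — high.
At y = 0.515 ft: A³/T = 0.1451 — low.
At y = 0.632 ft: A³/T = 0.321 — ≈ 0.322.

y_c = 0.632 ft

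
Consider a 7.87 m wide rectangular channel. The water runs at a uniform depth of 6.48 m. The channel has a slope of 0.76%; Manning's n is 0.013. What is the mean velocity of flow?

Flow area A = b·y = 7.87 × 6.48 = 51 m². Wetted perimeter P = b + 2y = 7.87 + 2×6.48 = 20.83 m.
Hydraulic radius R = A/P = 51/20.83 = 2.448 m.
From Manning's equation, V = (1/n) R^(2/3) S^(1/2) = (1/0.013) × 2.448^(2/3) × 0.0076^(1/2) = 12.2 m/s.

V = 12.2 m/s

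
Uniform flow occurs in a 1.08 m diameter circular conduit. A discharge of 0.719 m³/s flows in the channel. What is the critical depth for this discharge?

At critical depth, Q² T / (g A³) = 1, i.e. A³/T = Q²/g = 0.719²/9.81 = 0.0527.
Trying y = 0.375 m: A³/T = 0.02196 — low.
Trying y = 0.519 m: A³/T = 0.07647 — high.
Trying y = 0.471 m: A³/T = 0.05275 — matches.

y_c = 0.471 m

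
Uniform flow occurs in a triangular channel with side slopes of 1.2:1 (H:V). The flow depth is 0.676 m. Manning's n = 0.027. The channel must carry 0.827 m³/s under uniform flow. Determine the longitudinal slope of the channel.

S = 0.01

For a triangular section with side slope z = 1.2: A = zy² = 1.2×0.676² = 0.5484 m²; P = 2y√(1+z²) = 2×0.676×1.562 = 2.112 m.
Hydraulic radius R = A/P = 0.5484/2.112 = 0.2597 m.
From Manning's equation, S = [nQ / (1 A R^(2/3))]² = [0.027 × 0.827 / (1 × 0.5484 × 0.2597^(2/3))]² = 0.01.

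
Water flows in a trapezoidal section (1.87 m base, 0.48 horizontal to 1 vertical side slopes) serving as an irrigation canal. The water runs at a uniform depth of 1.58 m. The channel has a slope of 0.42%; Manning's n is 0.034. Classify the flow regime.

subcritical

With bottom width b = 1.87 m and side slope z = 0.48: A = (b + zy)y = (1.87 + 0.48×1.58)×1.58 = 4.153 m²; P = b + 2y√(1+z²) = 1.87 + 2×1.58×1.109 = 5.375 m.
Hydraulic radius R = A/P = 4.153/5.375 = 0.7726 m.
V = (1/n) R^(2/3) √S = (1/0.034) × 0.7726^(2/3) × √0.0042 = 1.605 m/s. Hydraulic depth D_h = A/T = 4.153/3.387 = 1.226 m.
Froude number Fr = V/√(g·D_h) = 1.605/√(9.81×1.226) = 0.463, which is less than 1, so the flow is subcritical.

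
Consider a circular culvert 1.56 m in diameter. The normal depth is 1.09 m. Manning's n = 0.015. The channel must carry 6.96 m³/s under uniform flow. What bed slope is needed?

For a circular section of diameter D = 1.56 m at depth y = 1.09 m, the central angle is θ = 2 arccos(1 − 2y/D) = 3.959 rad. Then A = (D²/8)(θ − sin θ) = 1.426 m² and P = Dθ/2 = 3.088 m.
Hydraulic radius R = A/P = 1.426/3.088 = 0.4619 m.
From Manning's equation, S = [nQ / (1 A R^(2/3))]² = [0.015 × 6.96 / (1 × 1.426 × 0.4619^(2/3))]² = 0.015.

S = 0.015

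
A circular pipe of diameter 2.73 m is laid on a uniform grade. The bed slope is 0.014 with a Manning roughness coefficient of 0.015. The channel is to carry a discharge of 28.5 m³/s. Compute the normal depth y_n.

Manning's equation rearranged: A R^(2/3) = nQ / (1·√S) = 0.015 × 28.5 / (√0.014) = 3.613.
At y = 1.56 m: A R^(2/3) = 2.825 — too small.
At y = 1.84 m: A R^(2/3) = 3.611 — ≈ 3.613.

y_n = 1.84 m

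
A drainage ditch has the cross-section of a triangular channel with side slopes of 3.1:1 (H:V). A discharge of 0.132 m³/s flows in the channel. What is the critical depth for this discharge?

At critical depth, Q² T / (g A³) = 1, i.e. A³/T = Q²/g = 0.132²/9.81 = 0.001776.
Trying y = 0.166 m: A³/T = 0.0006057 — low.
Trying y = 0.254 m: A³/T = 0.00508 — high.
Trying y = 0.206 m: A³/T = 0.001782 — ≈ 0.001776.

y_c = 0.206 m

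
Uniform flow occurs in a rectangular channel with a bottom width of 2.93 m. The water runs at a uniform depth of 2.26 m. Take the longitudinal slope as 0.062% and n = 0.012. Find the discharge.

Flow area A = b·y = 2.93 × 2.26 = 6.622 m². Wetted perimeter P = b + 2y = 2.93 + 2×2.26 = 7.45 m.
Hydraulic radius R = A/P = 6.622/7.45 = 0.8888 m.
Manning's equation: Q = (1/n) A R^(2/3) S^(1/2) = (1/0.012) × 6.622 × 0.8888^(2/3) × 0.00062^(1/2) = 12.7 m³/s.

Q = 12.7 m³/s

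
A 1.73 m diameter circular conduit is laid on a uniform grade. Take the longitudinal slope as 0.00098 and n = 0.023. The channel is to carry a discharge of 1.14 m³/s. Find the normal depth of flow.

Manning's equation rearranged: A R^(2/3) = nQ / (1·√S) = 0.023 × 1.14 / (√0.00098) = 0.8376.
Try y = 0.755 m: A R^(2/3) = 0.5303 — too small.
Try y = 1.09 m: A R^(2/3) = 0.972 — too large.
Try y = 0.989 m: A R^(2/3) = 0.8377 — ≈ 0.8376.

y_n = 0.989 m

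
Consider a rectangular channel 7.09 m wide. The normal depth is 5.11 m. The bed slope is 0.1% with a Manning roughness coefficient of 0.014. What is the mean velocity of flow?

Flow area A = b·y = 7.09 × 5.11 = 36.23 m². Wetted perimeter P = b + 2y = 7.09 + 2×5.11 = 17.31 m.
Hydraulic radius R = A/P = 36.23/17.31 = 2.093 m.
From Manning's equation, V = (1/n) R^(2/3) S^(1/2) = (1/0.014) × 2.093^(2/3) × 0.001^(1/2) = 3.7 m/s.

V = 3.7 m/s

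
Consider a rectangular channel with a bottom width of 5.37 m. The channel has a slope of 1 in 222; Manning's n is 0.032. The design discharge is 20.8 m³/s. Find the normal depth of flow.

Manning's equation rearranged: A R^(2/3) = nQ / (1·√S) = 0.032 × 20.8 / (√0.004505) = 9.917.
Trying y = 1.97 m: A R^(2/3) = 11.52 — over.
Trying y = 1.45 m: A R^(2/3) = 7.48 — short.
Trying y = 1.77 m: A R^(2/3) = 9.923 — ≈ 9.917.

y_n = 1.77 m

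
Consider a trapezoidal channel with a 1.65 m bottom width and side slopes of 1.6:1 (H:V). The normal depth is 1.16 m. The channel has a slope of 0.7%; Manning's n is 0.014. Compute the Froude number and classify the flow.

With bottom width b = 1.65 m and side slope z = 1.6: A = (b + zy)y = (1.65 + 1.6×1.16)×1.16 = 4.067 m²; P = b + 2y√(1+z²) = 1.65 + 2×1.16×1.887 = 6.027 m.
Hydraulic radius R = A/P = 4.067/6.027 = 0.6747 m.
V = (1/n) R^(2/3) √S = (1/0.014) × 0.6747^(2/3) × √0.007 = 4.597 m/s. Hydraulic depth D_h = A/T = 4.067/5.362 = 0.7585 m.
Froude number Fr = V/√(g·D_h) = 4.597/√(9.81×0.7585) = 1.69, which is greater than 1, so the flow is supercritical.

supercritical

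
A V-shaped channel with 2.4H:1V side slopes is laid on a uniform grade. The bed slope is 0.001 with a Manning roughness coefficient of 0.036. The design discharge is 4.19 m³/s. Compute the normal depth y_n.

Manning's equation rearranged: A R^(2/3) = nQ / (1·√S) = 0.036 × 4.19 / (√0.001) = 4.77.
Try y = 1.12 m: A R^(2/3) = 1.939 — low.
Try y = 1.99 m: A R^(2/3) = 8.98 — high.
Try y = 1.57 m: A R^(2/3) = 4.773 — close enough.

y_n = 1.57 m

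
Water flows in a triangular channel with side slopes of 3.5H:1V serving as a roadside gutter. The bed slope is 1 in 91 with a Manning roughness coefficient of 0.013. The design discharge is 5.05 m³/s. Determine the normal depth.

y_n = 0.63 m

Manning's equation rearranged: A R^(2/3) = nQ / (1·√S) = 0.013 × 5.05 / (√0.01099) = 0.6263.
At y = 0.789 m: A R^(2/3) = 1.142 — high.
At y = 0.535 m: A R^(2/3) = 0.4052 — low.
At y = 0.63 m: A R^(2/3) = 0.6265 — matches.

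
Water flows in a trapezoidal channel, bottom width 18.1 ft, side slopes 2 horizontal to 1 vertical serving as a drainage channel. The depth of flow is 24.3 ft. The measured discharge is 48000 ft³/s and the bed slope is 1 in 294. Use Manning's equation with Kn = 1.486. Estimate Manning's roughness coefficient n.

With bottom width b = 18.1 ft and side slope z = 2: A = (b + zy)y = (18.1 + 2×24.3)×24.3 = 1621 ft²; P = b + 2y√(1+z²) = 18.1 + 2×24.3×2.236 = 126.8 ft.
Hydraulic radius R = A/P = 1621/126.8 = 12.79 ft.
Rearranging Manning's equation: n = (1.486/Q) A R^(2/3) S^(1/2) = (1.486/48000) × 1621 × 12.79^(2/3) × √0.003401 = 0.016.

n = 0.016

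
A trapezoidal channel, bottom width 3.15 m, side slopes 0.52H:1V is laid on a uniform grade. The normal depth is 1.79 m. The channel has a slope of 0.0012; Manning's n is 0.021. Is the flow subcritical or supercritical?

subcritical

With bottom width b = 3.15 m and side slope z = 0.52: A = (b + zy)y = (3.15 + 0.52×1.79)×1.79 = 7.305 m²; P = b + 2y√(1+z²) = 3.15 + 2×1.79×1.127 = 7.185 m.
Hydraulic radius R = A/P = 7.305/7.185 = 1.017 m.
V = (1/n) R^(2/3) √S = (1/0.021) × 1.017^(2/3) × √0.0012 = 1.668 m/s. Hydraulic depth D_h = A/T = 7.305/5.012 = 1.458 m.
Froude number Fr = V/√(g·D_h) = 1.668/√(9.81×1.458) = 0.441, which is less than 1, so the flow is subcritical.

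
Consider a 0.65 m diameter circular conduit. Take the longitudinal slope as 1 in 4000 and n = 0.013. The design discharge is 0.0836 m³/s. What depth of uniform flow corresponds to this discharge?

y_n = 0.399 m

Manning's equation rearranged: A R^(2/3) = nQ / (1·√S) = 0.013 × 0.0836 / (√0.00025) = 0.06874.
Try y = 0.28 m: A R^(2/3) = 0.03808 — low.
Try y = 0.472 m: A R^(2/3) = 0.08668 — high.
Try y = 0.399 m: A R^(2/3) = 0.06873 — close enough.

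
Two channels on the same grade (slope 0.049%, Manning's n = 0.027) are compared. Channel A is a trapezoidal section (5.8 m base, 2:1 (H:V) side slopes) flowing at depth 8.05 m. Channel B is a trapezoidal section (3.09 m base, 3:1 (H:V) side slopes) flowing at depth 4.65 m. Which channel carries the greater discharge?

Channel A: With bottom width b = 5.8 m and side slope z = 2: A = (b + zy)y = (5.8 + 2×8.05)×8.05 = 176.3 m²; P = b + 2y√(1+z²) = 5.8 + 2×8.05×2.236 = 41.8 m. Hydraulic radius R = A/P = 176.3/41.8 = 4.218 m. Q_A = (1/0.027)·176.3·4.218^(2/3)·√0.00049 = 377.3 m³/s.
Channel B: With bottom width b = 3.09 m and side slope z = 3: A = (b + zy)y = (3.09 + 3×4.65)×4.65 = 79.24 m²; P = b + 2y√(1+z²) = 3.09 + 2×4.65×3.162 = 32.5 m. Hydraulic radius R = A/P = 79.24/32.5 = 2.438 m. Q_B = (1/0.027)·79.24·2.438^(2/3)·√0.00049 = 117.7 m³/s.
Q_A = 377.3 m³/s vs Q_B = 117.7 m³/s, so channel A carries more.

channel A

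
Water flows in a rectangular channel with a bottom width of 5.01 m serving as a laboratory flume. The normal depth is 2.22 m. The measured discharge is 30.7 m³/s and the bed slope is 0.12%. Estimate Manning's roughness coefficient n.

Flow area A = b·y = 5.01 × 2.22 = 11.12 m². Wetted perimeter P = b + 2y = 5.01 + 2×2.22 = 9.45 m.
Hydraulic radius R = A/P = 11.12/9.45 = 1.177 m.
Rearranging Manning's equation: n = (1/Q) A R^(2/3) S^(1/2) = (1/30.7) × 11.12 × 1.177^(2/3) × √0.0012 = 0.014.

n = 0.014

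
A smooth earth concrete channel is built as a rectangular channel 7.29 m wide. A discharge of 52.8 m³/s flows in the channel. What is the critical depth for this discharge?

For a rectangular channel, critical depth y_c = (q²/g)^(1/3) where q = Q/b = 52.8/7.29 = 7.243 m²/s.
So y_c = (7.243²/9.81)^(1/3) = 1.75 m.

y_c = 1.75 m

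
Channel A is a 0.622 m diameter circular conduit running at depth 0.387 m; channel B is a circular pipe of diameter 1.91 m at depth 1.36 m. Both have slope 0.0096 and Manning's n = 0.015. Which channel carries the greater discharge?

Channel A: For a circular section of diameter D = 0.622 m at depth y = 0.387 m, the central angle is θ = 2 arccos(1 − 2y/D) = 3.635 rad. Then A = (D²/8)(θ − sin θ) = 0.1987 m² and P = Dθ/2 = 1.131 m. Hydraulic radius R = A/P = 0.1987/1.131 = 0.1758 m. Q_A = (1/0.015)·0.1987·0.1758^(2/3)·√0.0096 = 0.4073 m³/s.
Channel B: For a circular section of diameter D = 1.91 m at depth y = 1.36 m, the central angle is θ = 2 arccos(1 − 2y/D) = 4.017 rad. Then A = (D²/8)(θ − sin θ) = 2.182 m² and P = Dθ/2 = 3.837 m. Hydraulic radius R = A/P = 2.182/3.837 = 0.5688 m. Q_B = (1/0.015)·2.182·0.5688^(2/3)·√0.0096 = 9.786 m³/s.
Q_A = 0.4073 m³/s vs Q_B = 9.786 m³/s, so channel B carries more.

channel B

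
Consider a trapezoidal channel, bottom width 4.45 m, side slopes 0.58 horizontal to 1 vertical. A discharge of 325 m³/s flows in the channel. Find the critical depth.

At critical depth, Q² T / (g A³) = 1, i.e. A³/T = Q²/g = 325²/9.81 = 10770.
Try y = 7.63 m: A³/T = 23350 — over.
Try y = 4.82 m: A³/T = 4242 — short.
Try y = 6.22 m: A³/T = 10790 — close enough.

y_c = 6.22 m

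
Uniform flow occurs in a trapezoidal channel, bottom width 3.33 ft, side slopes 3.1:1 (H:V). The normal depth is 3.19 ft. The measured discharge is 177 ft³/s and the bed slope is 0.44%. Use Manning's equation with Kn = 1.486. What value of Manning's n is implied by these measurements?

With bottom width b = 3.33 ft and side slope z = 3.1: A = (b + zy)y = (3.33 + 3.1×3.19)×3.19 = 42.17 ft²; P = b + 2y√(1+z²) = 3.33 + 2×3.19×3.257 = 24.11 ft.
Hydraulic radius R = A/P = 42.17/24.11 = 1.749 ft.
Rearranging Manning's equation: n = (1.486/Q) A R^(2/3) S^(1/2) = (1.486/177) × 42.17 × 1.749^(2/3) × √0.0044 = 0.0341.

n = 0.0341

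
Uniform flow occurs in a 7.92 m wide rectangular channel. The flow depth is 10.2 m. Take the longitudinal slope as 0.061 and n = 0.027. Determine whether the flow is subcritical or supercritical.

supercritical

Flow area A = b·y = 7.92 × 10.2 = 80.78 m². Wetted perimeter P = b + 2y = 7.92 + 2×10.2 = 28.32 m.
Hydraulic radius R = A/P = 80.78/28.32 = 2.853 m.
V = (1/n) R^(2/3) √S = (1/0.027) × 2.853^(2/3) × √0.061 = 18.4 m/s. Hydraulic depth D_h = A/T = 80.78/7.92 = 10.2 m.
Froude number Fr = V/√(g·D_h) = 18.4/√(9.81×10.2) = 1.84, which is greater than 1, so the flow is supercritical.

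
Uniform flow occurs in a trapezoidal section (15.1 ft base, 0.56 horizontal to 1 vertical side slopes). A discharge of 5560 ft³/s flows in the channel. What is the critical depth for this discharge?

At critical depth, Q² T / (g A³) = 1, i.e. A³/T = Q²/g = 5560²/32.2 = 960000.
Trying y = 16.3 ft: A³/T = 1846000 — too large.
Trying y = 10.8 ft: A³/T = 438100 — too small.
Trying y = 13.6 ft: A³/T = 972100 — matches.

y_c = 13.6 ft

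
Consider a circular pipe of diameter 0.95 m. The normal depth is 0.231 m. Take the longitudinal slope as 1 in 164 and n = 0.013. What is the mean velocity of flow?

V = 1.59 m/s

For a circular section of diameter D = 0.95 m at depth y = 0.231 m, the central angle is θ = 2 arccos(1 − 2y/D) = 2.063 rad. Then A = (D²/8)(θ − sin θ) = 0.1333 m² and P = Dθ/2 = 0.9798 m.
Hydraulic radius R = A/P = 0.1333/0.9798 = 0.136 m.
From Manning's equation, V = (1/n) R^(2/3) S^(1/2) = (1/0.013) × 0.136^(2/3) × 0.006098^(1/2) = 1.59 m/s.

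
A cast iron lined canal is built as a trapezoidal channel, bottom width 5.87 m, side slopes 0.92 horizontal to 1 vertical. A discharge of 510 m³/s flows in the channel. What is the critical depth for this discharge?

y_c = 6.56 m

At critical depth, Q² T / (g A³) = 1, i.e. A³/T = Q²/g = 510²/9.81 = 26510.
Try y = 4.74 m: A³/T = 7816 — low.
Try y = 7.22 m: A³/T = 38490 — high.
Try y = 6.56 m: A³/T = 26550 — close enough.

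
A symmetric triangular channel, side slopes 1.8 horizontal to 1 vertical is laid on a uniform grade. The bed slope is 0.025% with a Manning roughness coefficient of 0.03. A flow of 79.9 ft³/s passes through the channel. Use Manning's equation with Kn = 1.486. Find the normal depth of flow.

Manning's equation rearranged: A R^(2/3) = nQ / (1.486·√S) = 0.03 × 79.9 / (1.486 × √0.00025) = 102.
Trying y = 4.19 ft: A R^(2/3) = 47.3 — short.
Trying y = 5.59 ft: A R^(2/3) = 102 — close enough.

y_n = 5.59 ft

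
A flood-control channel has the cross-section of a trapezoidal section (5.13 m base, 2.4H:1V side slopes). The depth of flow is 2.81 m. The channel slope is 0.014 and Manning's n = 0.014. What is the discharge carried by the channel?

Q = 400 m³/s

With bottom width b = 5.13 m and side slope z = 2.4: A = (b + zy)y = (5.13 + 2.4×2.81)×2.81 = 33.37 m²; P = b + 2y√(1+z²) = 5.13 + 2×2.81×2.6 = 19.74 m.
Hydraulic radius R = A/P = 33.37/19.74 = 1.69 m.
Manning's equation: Q = (1/n) A R^(2/3) S^(1/2) = (1/0.014) × 33.37 × 1.69^(2/3) × 0.014^(1/2) = 400 m³/s.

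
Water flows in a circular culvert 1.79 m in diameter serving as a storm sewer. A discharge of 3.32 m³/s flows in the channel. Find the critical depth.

y_c = 0.897 m

At critical depth, Q² T / (g A³) = 1, i.e. A³/T = Q²/g = 3.32²/9.81 = 1.124.
Trying y = 0.989 m: A³/T = 1.63 — over.
Trying y = 0.897 m: A³/T = 1.122 — ≈ 1.124.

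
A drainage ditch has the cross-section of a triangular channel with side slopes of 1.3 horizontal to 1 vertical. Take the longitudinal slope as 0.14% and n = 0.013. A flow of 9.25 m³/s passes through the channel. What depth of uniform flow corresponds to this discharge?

y_n = 1.77 m

Manning's equation rearranged: A R^(2/3) = nQ / (1·√S) = 0.013 × 9.25 / (√0.0014) = 3.214.
At y = 1.23 m: A R^(2/3) = 1.218 — too small.
At y = 1.96 m: A R^(2/3) = 4.22 — too large.
At y = 1.77 m: A R^(2/3) = 3.215 — close enough.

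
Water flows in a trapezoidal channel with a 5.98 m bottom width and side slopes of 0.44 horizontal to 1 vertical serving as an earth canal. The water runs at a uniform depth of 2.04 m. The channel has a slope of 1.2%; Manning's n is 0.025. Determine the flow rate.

With bottom width b = 5.98 m and side slope z = 0.44: A = (b + zy)y = (5.98 + 0.44×2.04)×2.04 = 14.03 m²; P = b + 2y√(1+z²) = 5.98 + 2×2.04×1.093 = 10.44 m.
Hydraulic radius R = A/P = 14.03/10.44 = 1.344 m.
Manning's equation: Q = (1/n) A R^(2/3) S^(1/2) = (1/0.025) × 14.03 × 1.344^(2/3) × 0.012^(1/2) = 74.9 m³/s.

Q = 74.9 m³/s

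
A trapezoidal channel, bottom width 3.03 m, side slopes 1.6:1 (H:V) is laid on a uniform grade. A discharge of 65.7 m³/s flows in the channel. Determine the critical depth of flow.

y_c = 2.43 m

At critical depth, Q² T / (g A³) = 1, i.e. A³/T = Q²/g = 65.7²/9.81 = 440.
Try y = 1.84 m: A³/T = 148.9 — too small.
Try y = 2.67 m: A³/T = 640.3 — too large.
Try y = 2.43 m: A³/T = 439.6 — ≈ 440.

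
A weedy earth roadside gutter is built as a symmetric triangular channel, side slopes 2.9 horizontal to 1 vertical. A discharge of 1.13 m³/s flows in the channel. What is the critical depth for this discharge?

At critical depth, Q² T / (g A³) = 1, i.e. A³/T = Q²/g = 1.13²/9.81 = 0.1302.
Trying y = 0.594 m: A³/T = 0.311 — too large.
Trying y = 0.436 m: A³/T = 0.06625 — too small.
Trying y = 0.499 m: A³/T = 0.1301 — ≈ 0.1302.

y_c = 0.499 m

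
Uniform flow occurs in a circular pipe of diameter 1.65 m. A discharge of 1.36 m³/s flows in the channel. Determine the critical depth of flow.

At critical depth, Q² T / (g A³) = 1, i.e. A³/T = Q²/g = 1.36²/9.81 = 0.1885.
At y = 0.648 m: A³/T = 0.2937 — too large.
At y = 0.514 m: A³/T = 0.1202 — too small.
At y = 0.578 m: A³/T = 0.1891 — ≈ 0.1885.

y_c = 0.578 m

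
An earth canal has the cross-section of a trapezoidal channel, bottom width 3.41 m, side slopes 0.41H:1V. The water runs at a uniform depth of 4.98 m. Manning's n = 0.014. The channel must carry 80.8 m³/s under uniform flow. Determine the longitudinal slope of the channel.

S = 0.00073

With bottom width b = 3.41 m and side slope z = 0.41: A = (b + zy)y = (3.41 + 0.41×4.98)×4.98 = 27.15 m²; P = b + 2y√(1+z²) = 3.41 + 2×4.98×1.081 = 14.17 m.
Hydraulic radius R = A/P = 27.15/14.17 = 1.915 m.
From Manning's equation, S = [nQ / (1 A R^(2/3))]² = [0.014 × 80.8 / (1 × 27.15 × 1.915^(2/3))]² = 0.00073.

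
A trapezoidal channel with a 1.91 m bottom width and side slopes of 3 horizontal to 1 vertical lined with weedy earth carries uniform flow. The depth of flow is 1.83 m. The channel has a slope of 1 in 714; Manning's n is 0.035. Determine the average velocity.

With bottom width b = 1.91 m and side slope z = 3: A = (b + zy)y = (1.91 + 3×1.83)×1.83 = 13.54 m²; P = b + 2y√(1+z²) = 1.91 + 2×1.83×3.162 = 13.48 m.
Hydraulic radius R = A/P = 13.54/13.48 = 1.004 m.
From Manning's equation, V = (1/n) R^(2/3) S^(1/2) = (1/0.035) × 1.004^(2/3) × 0.001401^(1/2) = 1.07 m/s.

V = 1.07 m/s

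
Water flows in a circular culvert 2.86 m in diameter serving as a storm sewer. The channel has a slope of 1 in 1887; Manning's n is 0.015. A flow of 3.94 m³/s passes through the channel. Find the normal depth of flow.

y_n = 1.43 m

Manning's equation rearranged: A R^(2/3) = nQ / (1·√S) = 0.015 × 3.94 / (√0.0005299) = 2.567.
Try y = 1.55 m: A R^(2/3) = 2.937 — too large.
Try y = 1.05 m: A R^(2/3) = 1.477 — too small.
Try y = 1.43 m: A R^(2/3) = 2.568 — close enough.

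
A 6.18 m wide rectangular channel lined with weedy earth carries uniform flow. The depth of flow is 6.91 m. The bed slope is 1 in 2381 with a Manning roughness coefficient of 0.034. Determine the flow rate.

Flow area A = b·y = 6.18 × 6.91 = 42.7 m². Wetted perimeter P = b + 2y = 6.18 + 2×6.91 = 20 m.
Hydraulic radius R = A/P = 42.7/20 = 2.135 m.
Manning's equation: Q = (1/n) A R^(2/3) S^(1/2) = (1/0.034) × 42.7 × 2.135^(2/3) × 0.00042^(1/2) = 42.7 m³/s.

Q = 42.7 m³/s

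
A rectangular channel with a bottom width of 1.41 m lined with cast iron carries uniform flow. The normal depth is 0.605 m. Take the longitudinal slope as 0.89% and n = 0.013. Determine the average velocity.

V = 3.43 m/s

Flow area A = b·y = 1.41 × 0.605 = 0.853 m². Wetted perimeter P = b + 2y = 1.41 + 2×0.605 = 2.62 m.
Hydraulic radius R = A/P = 0.853/2.62 = 0.3256 m.
From Manning's equation, V = (1/n) R^(2/3) S^(1/2) = (1/0.013) × 0.3256^(2/3) × 0.0089^(1/2) = 3.43 m/s.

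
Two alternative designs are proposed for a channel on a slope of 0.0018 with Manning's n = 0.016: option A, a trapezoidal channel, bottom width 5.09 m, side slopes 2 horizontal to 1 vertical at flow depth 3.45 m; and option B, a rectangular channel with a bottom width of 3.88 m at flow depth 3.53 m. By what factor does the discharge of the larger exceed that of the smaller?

Channel A: With bottom width b = 5.09 m and side slope z = 2: A = (b + zy)y = (5.09 + 2×3.45)×3.45 = 41.37 m²; P = b + 2y√(1+z²) = 5.09 + 2×3.45×2.236 = 20.52 m. Hydraulic radius R = A/P = 41.37/20.52 = 2.016 m. Q_A = (1/0.016)·41.37·2.016^(2/3)·√0.0018 = 175 m³/s.
Channel B: Flow area A = b·y = 3.88 × 3.53 = 13.7 m². Wetted perimeter P = b + 2y = 3.88 + 2×3.53 = 10.94 m. Hydraulic radius R = A/P = 13.7/10.94 = 1.252 m. Q_B = (1/0.016)·13.7·1.252^(2/3)·√0.0018 = 42.19 m³/s.
The larger discharge is 175 m³/s and the smaller is 42.19 m³/s; the ratio is 4.15.

4.15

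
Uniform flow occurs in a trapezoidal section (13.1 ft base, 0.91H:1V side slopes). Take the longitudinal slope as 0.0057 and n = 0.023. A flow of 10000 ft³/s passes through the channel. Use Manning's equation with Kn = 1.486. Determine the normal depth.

Manning's equation rearranged: A R^(2/3) = nQ / (1.486·√S) = 0.023 × 10000 / (1.486 × √0.0057) = 2050.
At y = 19.5 ft: A R^(2/3) = 2629 — high.
At y = 12.9 ft: A R^(2/3) = 1136 — low.
At y = 17.3 ft: A R^(2/3) = 2051 — close enough.

y_n = 17.3 ft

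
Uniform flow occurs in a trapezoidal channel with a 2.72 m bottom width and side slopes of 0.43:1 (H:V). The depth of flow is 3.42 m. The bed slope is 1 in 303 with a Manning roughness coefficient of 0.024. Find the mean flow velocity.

V = 3.01 m/s

With bottom width b = 2.72 m and side slope z = 0.43: A = (b + zy)y = (2.72 + 0.43×3.42)×3.42 = 14.33 m²; P = b + 2y√(1+z²) = 2.72 + 2×3.42×1.089 = 10.17 m.
Hydraulic radius R = A/P = 14.33/10.17 = 1.41 m.
From Manning's equation, V = (1/n) R^(2/3) S^(1/2) = (1/0.024) × 1.41^(2/3) × 0.0033^(1/2) = 3.01 m/s.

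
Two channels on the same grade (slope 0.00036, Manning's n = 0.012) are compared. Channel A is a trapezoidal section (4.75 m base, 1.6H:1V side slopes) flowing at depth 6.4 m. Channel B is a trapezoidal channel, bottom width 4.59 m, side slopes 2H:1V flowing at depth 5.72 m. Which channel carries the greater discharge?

channel A

Channel A: With bottom width b = 4.75 m and side slope z = 1.6: A = (b + zy)y = (4.75 + 1.6×6.4)×6.4 = 95.94 m²; P = b + 2y√(1+z²) = 4.75 + 2×6.4×1.887 = 28.9 m. Hydraulic radius R = A/P = 95.94/28.9 = 3.319 m. Q_A = (1/0.012)·95.94·3.319^(2/3)·√0.00036 = 337.5 m³/s.
Channel B: With bottom width b = 4.59 m and side slope z = 2: A = (b + zy)y = (4.59 + 2×5.72)×5.72 = 91.69 m²; P = b + 2y√(1+z²) = 4.59 + 2×5.72×2.236 = 30.17 m. Hydraulic radius R = A/P = 91.69/30.17 = 3.039 m. Q_B = (1/0.012)·91.69·3.039^(2/3)·√0.00036 = 304.2 m³/s.
Q_A = 337.5 m³/s vs Q_B = 304.2 m³/s, so channel A carries more.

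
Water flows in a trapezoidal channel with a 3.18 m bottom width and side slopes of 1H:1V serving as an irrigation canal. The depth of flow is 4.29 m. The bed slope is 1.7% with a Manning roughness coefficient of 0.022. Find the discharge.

Q = 311 m³/s

With bottom width b = 3.18 m and side slope z = 1: A = (b + zy)y = (3.18 + 1×4.29)×4.29 = 32.05 m²; P = b + 2y√(1+z²) = 3.18 + 2×4.29×1.414 = 15.31 m.
Hydraulic radius R = A/P = 32.05/15.31 = 2.093 m.
Manning's equation: Q = (1/n) A R^(2/3) S^(1/2) = (1/0.022) × 32.05 × 2.093^(2/3) × 0.017^(1/2) = 311 m³/s.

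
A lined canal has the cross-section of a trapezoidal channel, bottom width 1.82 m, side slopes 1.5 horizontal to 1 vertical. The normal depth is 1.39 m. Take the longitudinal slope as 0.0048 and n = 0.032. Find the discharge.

With bottom width b = 1.82 m and side slope z = 1.5: A = (b + zy)y = (1.82 + 1.5×1.39)×1.39 = 5.428 m²; P = b + 2y√(1+z²) = 1.82 + 2×1.39×1.803 = 6.832 m.
Hydraulic radius R = A/P = 5.428/6.832 = 0.7945 m.
Manning's equation: Q = (1/n) A R^(2/3) S^(1/2) = (1/0.032) × 5.428 × 0.7945^(2/3) × 0.0048^(1/2) = 10.1 m³/s.

Q = 10.1 m³/s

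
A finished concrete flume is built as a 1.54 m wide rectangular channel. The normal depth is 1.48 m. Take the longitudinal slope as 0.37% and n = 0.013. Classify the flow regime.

subcritical

Flow area A = b·y = 1.54 × 1.48 = 2.279 m². Wetted perimeter P = b + 2y = 1.54 + 2×1.48 = 4.5 m.
Hydraulic radius R = A/P = 2.279/4.5 = 0.5065 m.
V = (1/n) R^(2/3) √S = (1/0.013) × 0.5065^(2/3) × √0.0037 = 2.973 m/s. Hydraulic depth D_h = A/T = 2.279/1.54 = 1.48 m.
Froude number Fr = V/√(g·D_h) = 2.973/√(9.81×1.48) = 0.78, which is less than 1, so the flow is subcritical.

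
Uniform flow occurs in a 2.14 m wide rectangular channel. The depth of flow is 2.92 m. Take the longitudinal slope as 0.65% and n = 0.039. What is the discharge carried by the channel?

Q = 11 m³/s

Flow area A = b·y = 2.14 × 2.92 = 6.249 m². Wetted perimeter P = b + 2y = 2.14 + 2×2.92 = 7.98 m.
Hydraulic radius R = A/P = 6.249/7.98 = 0.7831 m.
Manning's equation: Q = (1/n) A R^(2/3) S^(1/2) = (1/0.039) × 6.249 × 0.7831^(2/3) × 0.0065^(1/2) = 11 m³/s.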